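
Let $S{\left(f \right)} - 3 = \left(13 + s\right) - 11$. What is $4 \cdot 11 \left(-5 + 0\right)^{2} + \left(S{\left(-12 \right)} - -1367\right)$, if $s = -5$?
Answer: $2467$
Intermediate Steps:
$S{\left(f \right)} = 0$ ($S{\left(f \right)} = 3 + \left(\left(13 - 5\right) - 11\right) = 3 + \left(8 - 11\right) = 3 - 3 = 0$)
$4 \cdot 11 \left(-5 + 0\right)^{2} + \left(S{\left(-12 \right)} - -1367\right) = 4 \cdot 11 \left(-5 + 0\right)^{2} + \left(0 - -1367\right) = 44 \left(-5\right)^{2} + \left(0 + 1367\right) = 44 \cdot 25 + 1367 = 1100 + 1367 = 2467$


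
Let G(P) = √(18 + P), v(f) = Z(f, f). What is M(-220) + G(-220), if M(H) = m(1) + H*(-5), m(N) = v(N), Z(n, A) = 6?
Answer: 1106 + I*√202 ≈ 1106.0 + 14.213*I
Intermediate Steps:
v(f) = 6
m(N) = 6
M(H) = 6 - 5*H (M(H) = 6 + H*(-5) = 6 - 5*H)
M(-220) + G(-220) = (6 - 5*(-220)) + √(18 - 220) = (6 + 1100) + √(-202) = 1106 + I*√202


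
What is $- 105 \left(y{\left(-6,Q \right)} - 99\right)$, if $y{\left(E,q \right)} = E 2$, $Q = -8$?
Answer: $11655$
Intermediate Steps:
$y{\left(E,q \right)} = 2 E$
$- 105 \left(y{\left(-6,Q \right)} - 99\right) = - 105 \left(2 \left(-6\right) - 99\right) = - 105 \left(-12 - 99\right) = \left(-105\right) \left(-111\right) = 11655$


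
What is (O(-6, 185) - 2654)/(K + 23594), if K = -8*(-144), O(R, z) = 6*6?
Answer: -1309/12373 ≈ -0.10579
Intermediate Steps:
O(R, z) = 36
K = 1152
(O(-6, 185) - 2654)/(K + 23594) = (36 - 2654)/(1152 + 23594) = -2618/24746 = -2618*1/24746 = -1309/12373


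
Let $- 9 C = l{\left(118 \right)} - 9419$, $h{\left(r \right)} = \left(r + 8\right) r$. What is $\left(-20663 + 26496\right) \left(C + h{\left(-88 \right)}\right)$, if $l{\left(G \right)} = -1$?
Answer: $\frac{141508580}{3} \approx 4.717 \cdot 10^{7}$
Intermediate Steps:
$h{\left(r \right)} = r \left(8 + r\right)$ ($h{\left(r \right)} = \left(8 + r\right) r = r \left(8 + r\right)$)
$C = \frac{3140}{3}$ ($C = - \frac{-1 - 9419}{9} = \left(- \frac{1}{9}\right) \left(-9420\right) = \frac{3140}{3} \approx 1046.7$)
$\left(-20663 + 26496\right) \left(C + h{\left(-88 \right)}\right) = \left(-20663 + 26496\right) \left(\frac{3140}{3} - 88 \left(8 - 88\right)\right) = 5833 \left(\frac{3140}{3} - -7040\right) = 5833 \left(\frac{3140}{3} + 7040\right) = 5833 \cdot \frac{24260}{3} = \frac{141508580}{3}$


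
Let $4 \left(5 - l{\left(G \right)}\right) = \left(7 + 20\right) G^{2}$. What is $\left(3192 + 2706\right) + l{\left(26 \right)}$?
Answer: $1340$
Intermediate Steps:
$l{\left(G \right)} = 5 - \frac{27 G^{2}}{4}$ ($l{\left(G \right)} = 5 - \frac{\left(7 + 20\right) G^{2}}{4} = 5 - \frac{27 G^{2}}{4}$)
$\left(3192 + 2706\right) + l{\left(26 \right)} = \left(3192 + 2706\right) + \left(5 - \frac{27 \cdot 26^{2}}{4}\right) = 5898 + \left(5 - 4563\right) = 5898 - 4558 = 1340$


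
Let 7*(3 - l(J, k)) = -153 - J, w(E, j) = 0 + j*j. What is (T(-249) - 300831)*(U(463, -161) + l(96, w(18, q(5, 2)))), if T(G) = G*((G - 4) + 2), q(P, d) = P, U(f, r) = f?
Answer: -836783652/7 ≈ -1.1954e+8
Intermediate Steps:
w(E, j) = j² (w(E, j) = 0 + j² = j²)
l(J, k) = 174/7 + J/7 (l(J, k) = 3 - (-153 - J)/7 = 3 + (153/7 + J/7) = 174/7 + J/7)
T(G) = G*(-2 + G) (T(G) = G*((-4 + G) + 2) = G*(-2 + G))
(T(-249) - 300831)*(U(463, -161) + l(96, w(18, q(5, 2)))) = (-249*(-2 - 249) - 300831)*(463 + (174/7 + (⅐)*96)) = (-249*(-251) - 300831)*(463 + (174/7 + 96/7)) = (62499 - 300831)*(463 + 270/7) = -238332*3511/7 = -836783652/7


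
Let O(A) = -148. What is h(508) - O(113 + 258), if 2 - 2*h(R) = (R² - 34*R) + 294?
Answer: -120394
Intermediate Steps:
h(R) = -146 + 17*R - R²/2 (h(R) = 1 - ((R² - 34*R) + 294)/2 = 1 - (294 + R² - 34*R)/2 = 1 + (-147 + 17*R - R²/2) = -146 + 17*R - R²/2)
h(508) - O(113 + 258) = (-146 + 17*508 - ½*508²) - 1*(-148) = (-146 + 8636 - ½*258064) + 148 = (-146 + 8636 - 129032) + 148 = -120542 + 148 = -120394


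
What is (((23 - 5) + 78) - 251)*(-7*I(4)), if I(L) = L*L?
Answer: 17360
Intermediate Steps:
I(L) = L²
(((23 - 5) + 78) - 251)*(-7*I(4)) = (((23 - 5) + 78) - 251)*(-7*4²) = ((18 + 78) - 251)*(-7*16) = (96 - 251)*(-112) = -155*(-112) = 17360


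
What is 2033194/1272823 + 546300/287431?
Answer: 1279746189514/365848787713 ≈ 3.4980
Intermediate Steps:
2033194/1272823 + 546300/287431 = 1279746189514/365848787713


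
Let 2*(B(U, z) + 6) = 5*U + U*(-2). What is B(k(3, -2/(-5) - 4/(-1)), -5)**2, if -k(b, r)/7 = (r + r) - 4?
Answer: 79524/25 ≈ 3181.0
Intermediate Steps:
k(b, r) = 28 - 14*r (k(b, r) = -7*((r + r) - 4) = -7*(2*r - 4) = -7*(-4 + 2*r) = 28 - 14*r)
B(U, z) = -6 + 3*U/2 (B(U, z) = -6 + (5*U + U*(-2))/2 = -6 + (5*U - 2*U)/2 = -6 + (3*U)/2 = -6 + 3*U/2)
B(k(3, -2/(-5) - 4/(-1)), -5)**2 = (-6 + 3*(28 - 14*(-2/(-5) - 4/(-1)))/2)**2 = (-6 + 3*(28 - 14*(-2*(-1/5) - 4*(-1)))/2)**2 = (-6 + 3*(28 - 14*(2/5 + 4))/2)**2 = (-6 + 3*(28 - 14*22/5)/2)**2 = (-6 + 3*(28 - 308/5)/2)**2 = (-6 + (3/2)*(-168/5))**2 = (-6 - 252/5)**2 = (-282/5)**2 = 79524/25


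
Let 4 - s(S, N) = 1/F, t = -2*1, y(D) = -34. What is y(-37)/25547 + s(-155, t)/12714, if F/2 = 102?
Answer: -413273/406503864 ≈ -0.0010167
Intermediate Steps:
F = 204 (F = 2*102 = 204)
t = -2
s(S, N) = 815/204 (s(S, N) = 4 - 1/204 = 815/204)
y(-37)/25547 + s(-155, t)/12714 = -34/25547 + (815/204)/12714 = -34*1/25547 + (815/204)*(1/12714) = -34/25547 + 5/15912 = -413273/406503864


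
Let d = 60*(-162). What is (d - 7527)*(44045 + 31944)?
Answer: -1310582283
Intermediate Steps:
d = -9720
(d - 7527)*(44045 + 31944) = (-9720 - 7527)*(44045 + 31944) = -17247*75989 = -1310582283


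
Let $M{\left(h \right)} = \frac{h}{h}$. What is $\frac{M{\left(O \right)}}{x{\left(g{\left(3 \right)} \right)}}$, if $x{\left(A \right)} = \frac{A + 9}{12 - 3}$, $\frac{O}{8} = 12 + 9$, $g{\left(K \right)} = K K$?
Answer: $\frac{1}{2} \approx 0.5$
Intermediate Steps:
$g{\left(K \right)} = K^{2}$
$O = 168$ ($O = 8 \left(12 + 9\right) = 8 \cdot 21 = 168$)
$M{\left(h \right)} = 1$
$x{\left(A \right)} = 1 + \frac{A}{9}$ ($x{\left(A \right)} = \frac{9 + A}{9} = \left(9 + A\right) \frac{1}{9} = 1 + \frac{A}{9}$)
$\frac{M{\left(O \right)}}{x{\left(g{\left(3 \right)} \right)}} = 1 \frac{1}{1 + \frac{3^{2}}{9}} = 1 \frac{1}{1 + \frac{1}{9} \cdot 9} = 1 \frac{1}{1 + 1} = 1 \cdot \frac{1}{2} = \frac{1}{2}$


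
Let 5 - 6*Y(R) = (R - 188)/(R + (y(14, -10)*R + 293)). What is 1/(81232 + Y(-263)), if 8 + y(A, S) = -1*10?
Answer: 28584/2321959759 ≈ 1.2310e-5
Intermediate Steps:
y(A, S) = -18 (y(A, S) = -8 - 1*10 = -8 - 10 = -18)
Y(R) = ⅚ - (-188 + R)/(6*(293 - 17*R)) (Y(R) = ⅚ - (R - 188)/(6*(R + (-18*R + 293))) = ⅚ - (-188 + R)/(6*(R + (293 - 18*R))) = ⅚ - (-188 + R)/(6*(293 - 17*R)))
1/(81232 + Y(-263)) = 1/(81232 + (1653 - 86*(-263))/(6*(293 - 17*(-263)))) = 1/(81232 + (1653 + 22618)/(6*(293 + 4471))) = 1/(81232 + (⅙)*24271/4764) = 1/(81232 + (⅙)*(1/4764)*24271) = 1/(81232 + 24271/28584) = 1/(2321959759/28584) = 28584/2321959759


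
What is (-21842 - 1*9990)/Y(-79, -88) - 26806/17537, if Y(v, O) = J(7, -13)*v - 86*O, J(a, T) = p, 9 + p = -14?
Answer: -62293238/12660365 ≈ -4.9203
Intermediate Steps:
p = -23 (p = -9 - 14 = -23)
J(a, T) = -23
Y(v, O) = -86*O - 23*v (Y(v, O) = -23*v - 86*O = -86*O - 23*v)
(-21842 - 1*9990)/Y(-79, -88) - 26806/17537 = (-21842 - 1*9990)/(-86*(-88) - 23*(-79)) - 26806/17537 = (-21842 - 9990)/(7568 + 1817) - 26806*1/17537 = -31832/9385 - 2062/1349 = -62293238/12660365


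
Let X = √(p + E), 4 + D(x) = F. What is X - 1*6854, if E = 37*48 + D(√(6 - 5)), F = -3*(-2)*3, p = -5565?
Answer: -6854 + 5*I*√151 ≈ -6854.0 + 61.441*I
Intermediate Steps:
F = 18 (F = 6*3 = 18)
D(x) = 14 (D(x) = -4 + 18 = 14)
E = 1790 (E = 37*48 + 14 = 1776 + 14 = 1790)
X = 5*I*√151 (X = √(-5565 + 1790) = √(-3775) = 5*I*√151 ≈ 61.441*I)
X - 1*6854 = 5*I*√151 - 1*6854 = 5*I*√151 - 6854 = -6854 + 5*I*√151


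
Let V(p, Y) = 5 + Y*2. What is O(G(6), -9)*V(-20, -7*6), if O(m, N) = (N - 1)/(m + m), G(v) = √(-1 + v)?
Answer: 79*√5 ≈ 176.65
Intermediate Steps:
V(p, Y) = 5 + 2*Y
O(m, N) = (-1 + N)/(2*m) (O(m, N) = (-1 + N)/((2*m)) = (-1 + N)*(1/(2*m)) = (-1 + N)/(2*m))
O(G(6), -9)*V(-20, -7*6) = ((-1 - 9)/(2*(√(-1 + 6))))*(5 + 2*(-7*6)) = ((½)*(-10)/√5)*(5 + 2*(-42)) = ((½)*(√5/5)*(-10))*(5 - 84) = -√5*(-79) = 79*√5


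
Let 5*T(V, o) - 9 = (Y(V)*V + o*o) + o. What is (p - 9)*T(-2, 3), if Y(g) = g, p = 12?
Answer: 15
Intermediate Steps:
T(V, o) = 9/5 + o/5 + V**2/5 + o**2/5 (T(V, o) = 9/5 + ((V*V + o*o) + o)/5 = 9/5 + ((V**2 + o**2) + o)/5 = 9/5 + (o + V**2 + o**2)/5 = 9/5 + (o/5 + V**2/5 + o**2/5) = 9/5 + o/5 + V**2/5 + o**2/5)
(p - 9)*T(-2, 3) = (12 - 9)*(9/5 + (1/5)*3 + (1/5)*(-2)**2 + (1/5)*3**2) = 3*(9/5 + 3/5 + (1/5)*4 + (1/5)*9) = 3*(9/5 + 3/5 + 4/5 + 9/5) = 3*5 = 15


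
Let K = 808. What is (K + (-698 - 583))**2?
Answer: 223729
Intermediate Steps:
(K + (-698 - 583))**2 = (808 + (-698 - 583))**2 = (808 - 1281)**2 = (-473)**2 = 223729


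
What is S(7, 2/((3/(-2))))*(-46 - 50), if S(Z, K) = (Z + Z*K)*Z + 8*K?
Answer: 2592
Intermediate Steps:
S(Z, K) = 8*K + Z*(Z + K*Z) (S(Z, K) = (Z + K*Z)*Z + 8*K = Z*(Z + K*Z) + 8*K = 8*K + Z*(Z + K*Z))
S(7, 2/((3/(-2))))*(-46 - 50) = (7² + 8*(2/((3/(-2)))) + (2/((3/(-2))))*7²)*(-46 - 50) = (49 + 8*(2/((3*(-½)))) + (2/((3*(-½))))*49)*(-96) = (49 + 8*(2/(-3/2)) + (2/(-3/2))*49)*(-96) = (49 + 8*(2*(-⅔)) + (2*(-⅔))*49)*(-96) = (49 + 8*(-4/3) - 4/3*49)*(-96) = (49 - 32/3 - 196/3)*(-96) = -27*(-96) = 2592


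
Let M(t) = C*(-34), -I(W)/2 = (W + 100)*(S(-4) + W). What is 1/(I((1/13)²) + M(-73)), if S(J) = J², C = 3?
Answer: -28561/94347632 ≈ -0.00030272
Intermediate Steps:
I(W) = -2*(16 + W)*(100 + W) (I(W) = -2*(W + 100)*((-4)² + W) = -2*(100 + W)*(16 + W) = -2*(16 + W)*(100 + W))
M(t) = -102 (M(t) = 3*(-34) = -102)
1/(I((1/13)²) + M(-73)) = 1/((-3200 - 232*(1/13)² - 2*((1/13)²)²) - 102) = 1/((-3200 - 232*1/169 - 2*(1/169)²) - 102) = 1/((-3200 - 232/169 - 2*1/28561) - 102) = 1/((-3200 - 232/169 - 2/28561) - 102) = 1/(-91434410/28561 - 102) = 1/(-94347632/28561) = -28561/94347632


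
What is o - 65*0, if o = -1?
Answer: -1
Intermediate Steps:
o - 65*0 = -1 - 65*0 = -1 + 0 = -1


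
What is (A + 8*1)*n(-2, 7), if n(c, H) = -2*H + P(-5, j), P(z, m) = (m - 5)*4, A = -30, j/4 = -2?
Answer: 1452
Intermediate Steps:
j = -8 (j = 4*(-2) = -8)
P(z, m) = -20 + 4*m (P(z, m) = (-5 + m)*4 = -20 + 4*m)
n(c, H) = -52 - 2*H (n(c, H) = -2*H + (-20 + 4*(-8)) = -2*H + (-20 - 32) = -2*H - 52 = -52 - 2*H)
(A + 8*1)*n(-2, 7) = (-30 + 8*1)*(-52 - 2*7) = (-30 + 8)*(-52 - 14) = -22*(-66) = 1452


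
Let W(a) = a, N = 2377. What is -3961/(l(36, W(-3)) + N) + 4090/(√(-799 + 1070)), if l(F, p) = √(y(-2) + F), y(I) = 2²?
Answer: -9415297/5650089 + 4090*√271/271 + 7922*√10/5650089 ≈ 246.79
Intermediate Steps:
y(I) = 4
l(F, p) = √(4 + F)
-3961/(l(36, W(-3)) + N) + 4090/(√(-799 + 1070)) = -3961/(√(4 + 36) + 2377) + 4090/(√(-799 + 1070)) = -3961/(√40 + 2377) + 4090/(√271) = -3961/(2*√10 + 2377) + 4090*(√271/271) = -3961/(2377 + 2*√10) + 4090*√271/271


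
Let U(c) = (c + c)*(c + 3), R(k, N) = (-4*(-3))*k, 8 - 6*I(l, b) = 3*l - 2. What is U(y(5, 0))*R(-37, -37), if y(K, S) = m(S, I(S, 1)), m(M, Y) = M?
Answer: 0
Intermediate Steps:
I(l, b) = 5/3 - l/2 (I(l, b) = 4/3 - (3*l - 2)/6 = 4/3 - (-2 + 3*l)/6 = 4/3 + (1/3 - l/2) = 5/3 - l/2)
y(K, S) = S
R(k, N) = 12*k
U(c) = 2*c*(3 + c) (U(c) = (2*c)*(3 + c) = 2*c*(3 + c))
U(y(5, 0))*R(-37, -37) = (2*0*(3 + 0))*(12*(-37)) = (2*0*3)*(-444) = 0*(-444) = 0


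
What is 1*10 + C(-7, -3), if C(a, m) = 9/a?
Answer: 61/7 ≈ 8.7143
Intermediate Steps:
1*10 + C(-7, -3) = 1*10 + 9/(-7) = 10 + 9*(-⅐) = 10 - 9/7 = 61/7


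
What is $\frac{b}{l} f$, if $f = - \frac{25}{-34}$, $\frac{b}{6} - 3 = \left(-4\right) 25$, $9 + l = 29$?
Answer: $- \frac{1455}{68} \approx -21.397$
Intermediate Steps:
$l = 20$ ($l = -9 + 29 = 20$)
$b = -582$ ($b = 18 + 6 \left(\left(-4\right) 25\right) = 18 + 6 \left(-100\right) = 18 - 600 = -582$)
$f = \frac{25}{34}$ ($f = \left(-25\right) \left(- \frac{1}{34}\right) = \frac{25}{34} \approx 0.73529$)
$\frac{b}{l} f = \frac{1}{20} \left(-582\right) \frac{25}{34} = \left(- \frac{291}{10}\right) \frac{25}{34} = - \frac{1455}{68}$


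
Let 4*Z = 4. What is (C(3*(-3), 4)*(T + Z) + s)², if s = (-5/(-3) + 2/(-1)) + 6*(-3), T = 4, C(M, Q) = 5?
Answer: 400/9 ≈ 44.444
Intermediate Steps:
Z = 1 (Z = (¼)*4 = 1)
s = -55/3 (s = (-5*(-⅓) + 2*(-1)) - 18 = (5/3 - 2) - 18 = -⅓ - 18 = -55/3 ≈ -18.333)
(C(3*(-3), 4)*(T + Z) + s)² = (5*(4 + 1) - 55/3)² = (5*5 - 55/3)² = (25 - 55/3)² = (20/3)² = 400/9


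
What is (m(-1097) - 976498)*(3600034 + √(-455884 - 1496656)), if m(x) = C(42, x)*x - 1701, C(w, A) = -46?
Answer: -3339884743058 - 1855474*I*√488135 ≈ -3.3399e+12 - 1.2964e+9*I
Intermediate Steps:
m(x) = -1701 - 46*x (m(x) = -46*x - 1701 = -1701 - 46*x)
(m(-1097) - 976498)*(3600034 + √(-455884 - 1496656)) = ((-1701 - 46*(-1097)) - 976498)*(3600034 + √(-455884 - 1496656)) = ((-1701 + 50462) - 976498)*(3600034 + √(-1952540)) = (48761 - 976498)*(3600034 + 2*I*√488135) = -927737*(3600034 + 2*I*√488135) = -3339884743058 - 1855474*I*√488135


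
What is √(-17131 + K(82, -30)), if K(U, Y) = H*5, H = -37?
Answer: 6*I*√481 ≈ 131.59*I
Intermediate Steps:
K(U, Y) = -185 (K(U, Y) = -37*5 = -185)
√(-17131 + K(82, -30)) = √(-17131 - 185) = √(-17316) = 6*I*√481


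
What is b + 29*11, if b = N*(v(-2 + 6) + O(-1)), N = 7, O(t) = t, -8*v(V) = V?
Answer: 617/2 ≈ 308.50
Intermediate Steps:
v(V) = -V/8
b = -21/2 (b = 7*(-(-2 + 6)/8 - 1) = 7*(-1/8*4 - 1) = 7*(-1/2 - 1) = 7*(-3/2) = -21/2 ≈ -10.500)
b + 29*11 = -21/2 + 29*11 = -21/2 + 319 = 617/2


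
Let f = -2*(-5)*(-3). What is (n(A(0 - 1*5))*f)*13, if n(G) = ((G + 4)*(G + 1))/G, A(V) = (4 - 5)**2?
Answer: -3900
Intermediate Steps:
A(V) = 1 (A(V) = (-1)**2 = 1)
n(G) = (1 + G)*(4 + G)/G (n(G) = ((4 + G)*(1 + G))/G = ((1 + G)*(4 + G))/G = (1 + G)*(4 + G)/G)
f = -30 (f = 10*(-3) = -30)
(n(A(0 - 1*5))*f)*13 = ((5 + 1 + 4/1)*(-30))*13 = ((5 + 1 + 4*1)*(-30))*13 = ((5 + 1 + 4)*(-30))*13 = (10*(-30))*13 = -300*13 = -3900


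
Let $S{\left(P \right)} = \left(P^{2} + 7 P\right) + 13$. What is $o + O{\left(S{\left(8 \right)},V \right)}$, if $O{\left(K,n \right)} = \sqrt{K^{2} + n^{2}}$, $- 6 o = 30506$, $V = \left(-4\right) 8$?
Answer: $- \frac{15253}{3} + \sqrt{18713} \approx -4947.5$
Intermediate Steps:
$V = -32$
$o = - \frac{15253}{3}$ ($o = \left(- \frac{1}{6}\right) 30506 = - \frac{15253}{3} \approx -5084.3$)
$S{\left(P \right)} = 13 + P^{2} + 7 P$
$o + O{\left(S{\left(8 \right)},V \right)} = - \frac{15253}{3} + \sqrt{\left(13 + 8^{2} + 7 \cdot 8\right)^{2} + \left(-32\right)^{2}} = - \frac{15253}{3} + \sqrt{\left(13 + 64 + 56\right)^{2} + 1024} = - \frac{15253}{3} + \sqrt{133^{2} + 1024} = - \frac{15253}{3} + \sqrt{17689 + 1024} = - \frac{15253}{3} + \sqrt{18713}$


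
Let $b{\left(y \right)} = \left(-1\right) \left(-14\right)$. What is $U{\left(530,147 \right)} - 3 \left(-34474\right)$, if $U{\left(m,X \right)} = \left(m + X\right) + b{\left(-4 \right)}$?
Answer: $104113$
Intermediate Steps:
$b{\left(y \right)} = 14$
$U{\left(m,X \right)} = 14 + X + m$ ($U{\left(m,X \right)} = \left(m + X\right) + 14 = \left(X + m\right) + 14 = 14 + X + m$)
$U{\left(530,147 \right)} - 3 \left(-34474\right) = \left(14 + 147 + 530\right) - 3 \left(-34474\right) = 691 - -103422 = 691 + 103422 = 104113$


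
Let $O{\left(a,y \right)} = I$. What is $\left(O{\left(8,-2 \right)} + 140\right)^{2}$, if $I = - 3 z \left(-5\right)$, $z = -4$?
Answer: $6400$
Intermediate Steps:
$I = -60$ ($I = \left(-3\right) \left(-4\right) \left(-5\right) = 12 \left(-5\right) = -60$)
$O{\left(a,y \right)} = -60$
$\left(O{\left(8,-2 \right)} + 140\right)^{2} = \left(-60 + 140\right)^{2} = 80^{2} = 6400$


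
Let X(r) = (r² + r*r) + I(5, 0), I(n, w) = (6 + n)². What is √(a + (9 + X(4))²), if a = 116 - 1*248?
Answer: 16*√102 ≈ 161.59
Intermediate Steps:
X(r) = 121 + 2*r² (X(r) = (r² + r*r) + (6 + 5)² = (r² + r²) + 11² = 2*r² + 121 = 121 + 2*r²)
a = -132 (a = 116 - 248 = -132)
√(a + (9 + X(4))²) = √(-132 + (9 + (121 + 2*4²))²) = √(-132 + (9 + (121 + 2*16))²) = √(-132 + (9 + (121 + 32))²) = √(-132 + (9 + 153)²) = √(-132 + 162²) = √(-132 + 26244) = √26112 = 16*√102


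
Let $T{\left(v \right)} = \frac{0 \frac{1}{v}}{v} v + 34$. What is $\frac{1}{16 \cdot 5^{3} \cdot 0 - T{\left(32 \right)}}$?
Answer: $- \frac{1}{34} \approx -0.029412$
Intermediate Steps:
$T{\left(v \right)} = 34$ ($T{\left(v \right)} = \frac{0}{v} v + 34 = 0 v + 34 = 0 + 34 = 34$)
$\frac{1}{16 \cdot 5^{3} \cdot 0 - T{\left(32 \right)}} = \frac{1}{16 \cdot 5^{3} \cdot 0 - 34} = \frac{1}{16 \cdot 125 \cdot 0 - 34} = \frac{1}{2000 \cdot 0 - 34} = \frac{1}{0 - 34} = \frac{1}{-34} = - \frac{1}{34}$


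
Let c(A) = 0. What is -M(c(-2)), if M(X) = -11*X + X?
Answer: 0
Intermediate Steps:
M(X) = -10*X
-M(c(-2)) = -(-10)*0 = -1*0 = 0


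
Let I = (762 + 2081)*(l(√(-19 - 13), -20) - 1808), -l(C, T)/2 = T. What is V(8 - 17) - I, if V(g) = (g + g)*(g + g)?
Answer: 5026748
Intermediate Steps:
l(C, T) = -2*T
I = -5026424 (I = (762 + 2081)*(-2*(-20) - 1808) = 2843*(40 - 1808) = 2843*(-1768) = -5026424)
V(g) = 4*g² (V(g) = (2*g)*(2*g) = 4*g²)
V(8 - 17) - I = 4*(8 - 17)² - 1*(-5026424) = 4*(-9)² + 5026424 = 4*81 + 5026424 = 324 + 5026424 = 5026748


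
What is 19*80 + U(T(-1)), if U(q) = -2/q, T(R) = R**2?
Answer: 1518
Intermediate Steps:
19*80 + U(T(-1)) = 19*80 - 2/((-1)**2) = 1520 - 2/1 = 1520 - 2*1 = 1520 - 2 = 1518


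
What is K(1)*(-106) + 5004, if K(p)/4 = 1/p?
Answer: 4580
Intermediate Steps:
K(p) = 4/p
K(1)*(-106) + 5004 = (4/1)*(-106) + 5004 = (4*1)*(-106) + 5004 = 4*(-106) + 5004 = -424 + 5004 = 4580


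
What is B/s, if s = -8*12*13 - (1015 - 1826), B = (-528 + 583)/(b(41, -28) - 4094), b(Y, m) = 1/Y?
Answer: 2255/73351761 ≈ 3.0742e-5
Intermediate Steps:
B = -2255/167853 (B = (-528 + 583)/(1/41 - 4094) = 55/(1/41 - 4094) = 55/(-167853/41) = 55*(-41/167853) = -2255/167853 ≈ -0.013434)
s = -437 (s = -96*13 - 1*(-811) = -1248 + 811 = -437)
B/s = -2255/167853/(-437) = -2255/167853*(-1/437) = 2255/73351761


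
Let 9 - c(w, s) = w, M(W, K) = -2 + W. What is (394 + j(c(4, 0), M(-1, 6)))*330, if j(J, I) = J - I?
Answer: 132660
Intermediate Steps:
c(w, s) = 9 - w
(394 + j(c(4, 0), M(-1, 6)))*330 = (394 + ((9 - 1*4) - (-2 - 1)))*330 = (394 + ((9 - 4) - 1*(-3)))*330 = (394 + (5 + 3))*330 = (394 + 8)*330 = 402*330 = 132660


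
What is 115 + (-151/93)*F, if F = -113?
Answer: 27758/93 ≈ 298.47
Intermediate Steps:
115 + (-151/93)*F = 115 - 151/93*(-113) = 115 + 17063/93 = 27758/93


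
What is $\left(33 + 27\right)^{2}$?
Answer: $3600$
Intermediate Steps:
$\left(33 + 27\right)^{2} = 60^{2} = 3600$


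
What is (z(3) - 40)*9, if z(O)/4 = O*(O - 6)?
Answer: -684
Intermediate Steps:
z(O) = 4*O*(-6 + O) (z(O) = 4*(O*(O - 6)) = 4*(O*(-6 + O)) = 4*O*(-6 + O))
(z(3) - 40)*9 = (4*3*(-6 + 3) - 40)*9 = (4*3*(-3) - 40)*9 = (-36 - 40)*9 = -76*9 = -684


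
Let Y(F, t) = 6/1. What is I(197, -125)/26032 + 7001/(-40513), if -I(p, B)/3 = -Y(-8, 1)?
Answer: -90760399/527317208 ≈ -0.17212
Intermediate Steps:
Y(F, t) = 6 (Y(F, t) = 6*1 = 6)
I(p, B) = 18 (I(p, B) = -(-3)*6 = -3*(-6) = 18)
I(197, -125)/26032 + 7001/(-40513) = 18/26032 + 7001/(-40513) = 18*(1/26032) + 7001*(-1/40513) = 9/13016 - 7001/40513 = -90760399/527317208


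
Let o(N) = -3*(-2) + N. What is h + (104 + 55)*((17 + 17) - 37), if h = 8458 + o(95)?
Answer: 8082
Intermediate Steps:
o(N) = 6 + N
h = 8559 (h = 8458 + (6 + 95) = 8458 + 101 = 8559)
h + (104 + 55)*((17 + 17) - 37) = 8559 + (104 + 55)*((17 + 17) - 37) = 8559 + 159*(34 - 37) = 8559 + 159*(-3) = 8559 - 477 = 8082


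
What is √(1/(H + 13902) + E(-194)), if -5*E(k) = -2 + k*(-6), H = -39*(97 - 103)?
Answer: I*√290247897090/35340 ≈ 15.245*I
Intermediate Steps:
H = 234 (H = -39*(-6) = 234)
E(k) = ⅖ + 6*k/5 (E(k) = -(-2 + k*(-6))/5 = -(-2 - 6*k)/5 = ⅖ + 6*k/5)
√(1/(H + 13902) + E(-194)) = √(1/(234 + 13902) + (⅖ + (6/5)*(-194))) = √(1/14136 + (⅖ - 1164/5)) = √(1/14136 - 1162/5) = √(-16426027/70680) = I*√290247897090/35340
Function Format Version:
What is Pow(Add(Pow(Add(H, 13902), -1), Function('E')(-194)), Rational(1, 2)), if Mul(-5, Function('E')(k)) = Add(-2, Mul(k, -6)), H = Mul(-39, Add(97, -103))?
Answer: Mul(Rational(1, 35340), I, Pow(290247897090, Rational(1, 2))) ≈ Mul(15.245, I)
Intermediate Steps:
H = 234 (H = Mul(-39, -6) = 234)
Function('E')(k) = Add(Rational(2, 5), Mul(Rational(6, 5), k)) (Function('E')(k) = Mul(Rational(-1, 5), Add(-2, Mul(k, -6))) = Mul(Rational(-1, 5), Add(-2, Mul(-6, k))) = Add(Rational(2, 5), Mul(Rational(6, 5), k)))
Pow(Add(Pow(Add(H, 13902), -1), Function('E')(-194)), Rational(1, 2)) = Pow(Add(Pow(Add(234, 13902), -1), Add(Rational(2, 5), Mul(Rational(6, 5), -194))), Rational(1, 2)) = Pow(Add(Pow(14136, -1), Add(Rational(2, 5), Rational(-1164, 5))), Rational(1, 2)) = Pow(Add(Rational(1, 14136), Rational(-1162, 5)), Rational(1, 2)) = Pow(Rational(-16426027, 70680), Rational(1, 2)) = Mul(Rational(1, 35340), I, Pow(290247897090, Rational(1, 2)))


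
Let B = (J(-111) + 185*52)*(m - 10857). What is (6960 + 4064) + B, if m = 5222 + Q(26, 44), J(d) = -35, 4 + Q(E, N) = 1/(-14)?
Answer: -756552659/14 ≈ -5.4039e+7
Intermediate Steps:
Q(E, N) = -57/14 (Q(E, N) = -4 + 1/(-14) = -4 - 1/14 = -57/14)
m = 73051/14 (m = 5222 - 57/14 = 73051/14 ≈ 5217.9)
B = -756706995/14 (B = (-35 + 185*52)*(73051/14 - 10857) = (-35 + 9620)*(-78947/14) = 9585*(-78947/14) = -756706995/14 ≈ -5.4050e+7)
(6960 + 4064) + B = (6960 + 4064) - 756706995/14 = 11024 - 756706995/14 = -756552659/14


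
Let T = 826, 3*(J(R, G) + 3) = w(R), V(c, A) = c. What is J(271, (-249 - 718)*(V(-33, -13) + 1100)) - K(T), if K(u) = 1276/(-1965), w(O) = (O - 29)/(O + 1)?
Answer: -548929/267240 ≈ -2.0541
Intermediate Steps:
w(O) = (-29 + O)/(1 + O)
J(R, G) = -3 + (-29 + R)/(3*(1 + R)) (J(R, G) = -3 + ((-29 + R)/(1 + R))/3 = -3 + (-29 + R)/(3*(1 + R)))
K(u) = -1276/1965 (K(u) = 1276*(-1/1965) = -1276/1965)
J(271, (-249 - 718)*(V(-33, -13) + 1100)) - K(T) = 2*(-19 - 4*271)/(3*(1 + 271)) - 1*(-1276/1965) = (⅔)*(-19 - 1084)/272 + 1276/1965 = (⅔)*(1/272)*(-1103) + 1276/1965 = -1103/408 + 1276/1965 = -548929/267240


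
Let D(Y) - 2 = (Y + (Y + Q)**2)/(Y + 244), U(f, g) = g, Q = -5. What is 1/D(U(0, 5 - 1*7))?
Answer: 242/531 ≈ 0.45574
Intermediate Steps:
D(Y) = 2 + (Y + (-5 + Y)**2)/(244 + Y) (D(Y) = 2 + (Y + (Y - 5)**2)/(Y + 244) = 2 + (Y + (-5 + Y)**2)/(244 + Y))
1/D(U(0, 5 - 1*7)) = 1/((513 + (5 - 1*7)**2 - 7*(5 - 1*7))/(244 + (5 - 1*7))) = 1/((513 + (5 - 7)**2 - 7*(5 - 7))/(244 + (5 - 7))) = 1/((513 + (-2)**2 - 7*(-2))/(244 - 2)) = 1/((513 + 4 + 14)/242) = 1/((1/242)*531) = 1/(531/242) = 242/531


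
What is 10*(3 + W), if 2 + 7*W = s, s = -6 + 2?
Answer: 150/7 ≈ 21.429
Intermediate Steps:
s = -4
W = -6/7 (W = -2/7 + (1/7)*(-4) = -2/7 - 4/7 = -6/7 ≈ -0.85714)
10*(3 + W) = 10*(3 - 6/7) = 10*(15/7) = 150/7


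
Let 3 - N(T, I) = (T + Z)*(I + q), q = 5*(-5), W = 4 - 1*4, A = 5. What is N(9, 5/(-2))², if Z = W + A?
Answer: 150544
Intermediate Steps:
W = 0 (W = 4 - 4 = 0)
q = -25
Z = 5 (Z = 0 + 5 = 5)
N(T, I) = 3 - (-25 + I)*(5 + T) (N(T, I) = 3 - (T + 5)*(I - 25) = 3 - (5 + T)*(-25 + I) = 3 - (-25 + I)*(5 + T))
N(9, 5/(-2))² = (128 - 25/(-2) + 25*9 - 1*5/(-2)*9)² = (128 - 25*(-1)/2 + 225 - 1*5*(-½)*9)² = (128 - 5*(-5/2) + 225 - 1*(-5/2)*9)² = (128 + 25/2 + 225 + 45/2)² = 388² = 150544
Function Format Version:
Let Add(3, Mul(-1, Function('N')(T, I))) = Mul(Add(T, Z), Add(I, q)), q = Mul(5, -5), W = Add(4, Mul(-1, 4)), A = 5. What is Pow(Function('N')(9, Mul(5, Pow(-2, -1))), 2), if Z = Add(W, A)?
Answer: 150544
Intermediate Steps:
W = 0 (W = Add(4, -4) = 0)
q = -25
Z = 5 (Z = Add(0, 5) = 5)
Function('N')(T, I) = Add(3, Mul(-1, Add(-25, I), Add(5, T))) (Function('N')(T, I) = Add(3, Mul(-1, Mul(Add(T, 5), Add(I, -25)))) = Add(3, Mul(-1, Mul(Add(5, T), Add(-25, I)))) = Add(3, Mul(-1, Mul(Add(-25, I), Add(5, T)))) = Add(3, Mul(-1, Add(-25, I), Add(5, T))))
Pow(Function('N')(9, Mul(5, Pow(-2, -1))), 2) = Pow(Add(128, Mul(-5, Mul(5, Pow(-2, -1))), Mul(25, 9), Mul(-1, Mul(5, Pow(-2, -1)), 9)), 2) = Pow(Add(128, Mul(-5, Mul(5, Rational(-1, 2))), 225, Mul(-1, Mul(5, Rational(-1, 2)), 9)), 2) = Pow(Add(128, Mul(-5, Rational(-5, 2)), 225, Mul(-1, Rational(-5, 2), 9)), 2) = Pow(Add(128, Rational(25, 2), 225, Rational(45, 2)), 2) = Pow(388, 2) = 150544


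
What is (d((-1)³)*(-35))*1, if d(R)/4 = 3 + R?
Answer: -280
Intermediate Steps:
d(R) = 12 + 4*R (d(R) = 4*(3 + R) = 12 + 4*R)
(d((-1)³)*(-35))*1 = ((12 + 4*(-1)³)*(-35))*1 = ((12 + 4*(-1))*(-35))*1 = ((12 - 4)*(-35))*1 = (8*(-35))*1 = -280*1 = -280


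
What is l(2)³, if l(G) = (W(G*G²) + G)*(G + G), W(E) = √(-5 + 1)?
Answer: -1024 + 1024*I ≈ -1024.0 + 1024.0*I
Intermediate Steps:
W(E) = 2*I (W(E) = √(-4) = 2*I)
l(G) = 2*G*(G + 2*I) (l(G) = (2*I + G)*(G + G) = (G + 2*I)*(2*G) = 2*G*(G + 2*I))
l(2)³ = (2*2*(2 + 2*I))³ = (8 + 8*I)³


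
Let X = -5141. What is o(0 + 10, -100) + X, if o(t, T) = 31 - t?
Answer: -5120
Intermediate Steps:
o(0 + 10, -100) + X = (31 - (0 + 10)) - 5141 = (31 - 1*10) - 5141 = (31 - 10) - 5141 = 21 - 5141 = -5120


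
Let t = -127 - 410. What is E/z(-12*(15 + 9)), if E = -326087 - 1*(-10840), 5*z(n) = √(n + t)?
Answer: 315247*I*√33/33 ≈ 54877.0*I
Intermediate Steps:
t = -537
z(n) = √(-537 + n)/5 (z(n) = √(n - 537)/5 = √(-537 + n)/5)
E = -315247 (E = -326087 + 10840 = -315247)
E/z(-12*(15 + 9)) = -315247*5/√(-537 - 12*(15 + 9)) = -315247*5/√(-537 - 12*24) = -315247*5/√(-537 - 288) = -315247*(-I*√33/33) = -(-315247)*I*√33/33 = 315247*I*√33/33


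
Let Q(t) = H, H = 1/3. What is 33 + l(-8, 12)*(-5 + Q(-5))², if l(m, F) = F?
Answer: 883/3 ≈ 294.33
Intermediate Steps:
H = ⅓ ≈ 0.33333
Q(t) = ⅓
33 + l(-8, 12)*(-5 + Q(-5))² = 33 + 12*(-5 + ⅓)² = 33 + 12*(-14/3)² = 33 + 12*(196/9) = 33 + 784/3 = 883/3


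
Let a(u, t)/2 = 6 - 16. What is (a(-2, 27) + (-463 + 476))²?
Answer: 49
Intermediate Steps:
a(u, t) = -20 (a(u, t) = 2*(6 - 16) = 2*(-10) = -20)
(a(-2, 27) + (-463 + 476))² = (-20 + (-463 + 476))² = (-20 + 13)² = (-7)² = 49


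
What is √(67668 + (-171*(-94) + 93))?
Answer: 27*√115 ≈ 289.54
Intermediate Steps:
√(67668 + (-171*(-94) + 93)) = √(67668 + (16074 + 93)) = √(67668 + 16167) = √83835 = 27*√115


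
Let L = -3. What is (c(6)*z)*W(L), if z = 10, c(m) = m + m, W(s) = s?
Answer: -360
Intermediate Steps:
c(m) = 2*m
(c(6)*z)*W(L) = ((2*6)*10)*(-3) = (12*10)*(-3) = 120*(-3) = -360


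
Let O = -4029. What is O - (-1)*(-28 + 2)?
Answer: -4055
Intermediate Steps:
O - (-1)*(-28 + 2) = -4029 - (-1)*(-28 + 2) = -4029 - (-1)*(-26) = -4029 - 1*26 = -4029 - 26 = -4055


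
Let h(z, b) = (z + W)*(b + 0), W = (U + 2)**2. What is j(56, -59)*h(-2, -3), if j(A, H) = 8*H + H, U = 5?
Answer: 74871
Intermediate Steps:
W = 49 (W = (5 + 2)**2 = 7**2 = 49)
h(z, b) = b*(49 + z) (h(z, b) = (z + 49)*(b + 0) = (49 + z)*b = b*(49 + z))
j(A, H) = 9*H
j(56, -59)*h(-2, -3) = (9*(-59))*(-3*(49 - 2)) = -(-1593)*47 = -531*(-141) = 74871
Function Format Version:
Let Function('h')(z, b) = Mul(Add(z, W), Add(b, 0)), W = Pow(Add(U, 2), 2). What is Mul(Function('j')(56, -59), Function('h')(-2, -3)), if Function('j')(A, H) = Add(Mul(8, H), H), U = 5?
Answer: 74871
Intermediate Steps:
W = 49 (W = Pow(Add(5, 2), 2) = Pow(7, 2) = 49)
Function('h')(z, b) = Mul(b, Add(49, z)) (Function('h')(z, b) = Mul(Add(z, 49), Add(b, 0)) = Mul(Add(49, z), b) = Mul(b, Add(49, z)))
Function('j')(A, H) = Mul(9, H)
Mul(Function('j')(56, -59), Function('h')(-2, -3)) = Mul(Mul(9, -59), Mul(-3, Add(49, -2))) = Mul(-531, Mul(-3, 47)) = Mul(-531, -141) = 74871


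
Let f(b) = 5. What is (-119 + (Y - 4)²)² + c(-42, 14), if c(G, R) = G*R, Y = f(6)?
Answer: 13336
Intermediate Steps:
Y = 5
(-119 + (Y - 4)²)² + c(-42, 14) = (-119 + (5 - 4)²)² - 42*14 = (-119 + 1²)² - 588 = (-119 + 1)² - 588 = (-118)² - 588 = 13924 - 588 = 13336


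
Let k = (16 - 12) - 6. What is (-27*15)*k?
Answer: 810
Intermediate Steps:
k = -2 (k = 4 - 6 = -2)
(-27*15)*k = -27*15*(-2) = -405*(-2) = 810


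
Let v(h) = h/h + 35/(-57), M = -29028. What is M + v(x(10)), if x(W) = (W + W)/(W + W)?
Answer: -1654574/57 ≈ -29028.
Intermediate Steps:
x(W) = 1 (x(W) = (2*W)/((2*W)) = (2*W)*(1/(2*W)) = 1)
v(h) = 22/57 (v(h) = 1 + 35*(-1/57) = 1 - 35/57 = 22/57)
M + v(x(10)) = -29028 + 22/57 = -1654574/57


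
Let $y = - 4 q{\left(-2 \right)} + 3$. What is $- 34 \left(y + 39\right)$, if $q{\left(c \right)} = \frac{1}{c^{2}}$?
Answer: $-1394$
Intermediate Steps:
$q{\left(c \right)} = \frac{1}{c^{2}}$
$y = 2$ ($y = - \frac{4}{4} + 3 = \left(-4\right) \frac{1}{4} + 3 = -1 + 3 = 2$)
$- 34 \left(y + 39\right) = - 34 \left(2 + 39\right) = \left(-34\right) 41 = -1394$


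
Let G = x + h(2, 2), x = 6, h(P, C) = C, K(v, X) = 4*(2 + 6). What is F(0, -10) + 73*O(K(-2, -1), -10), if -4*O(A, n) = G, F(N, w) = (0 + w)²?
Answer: -46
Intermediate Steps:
K(v, X) = 32 (K(v, X) = 4*8 = 32)
G = 8 (G = 6 + 2 = 8)
F(N, w) = w²
O(A, n) = -2 (O(A, n) = -¼*8 = -2)
F(0, -10) + 73*O(K(-2, -1), -10) = (-10)² + 73*(-2) = 100 - 146 = -46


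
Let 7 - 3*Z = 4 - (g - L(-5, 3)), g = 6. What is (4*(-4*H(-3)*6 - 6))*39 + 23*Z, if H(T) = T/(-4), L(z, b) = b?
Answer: -3698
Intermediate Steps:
H(T) = -T/4 (H(T) = T*(-1/4) = -T/4)
Z = 2 (Z = 7/3 - (4 - (6 - 1*3))/3 = 7/3 - (4 - (6 - 3))/3 = 7/3 - (4 - 1*3)/3 = 7/3 - (4 - 3)/3 = 7/3 - 1/3*1 = 7/3 - 1/3 = 2)
(4*(-4*H(-3)*6 - 6))*39 + 23*Z = (4*(-(-1)*(-3)*6 - 6))*39 + 23*2 = (4*(-4*3/4*6 - 6))*39 + 46 = (4*(-3*6 - 6))*39 + 46 = (4*(-18 - 6))*39 + 46 = (4*(-24))*39 + 46 = -96*39 + 46 = -3744 + 46 = -3698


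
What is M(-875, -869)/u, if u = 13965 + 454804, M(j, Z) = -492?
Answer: -492/468769 ≈ -0.0010496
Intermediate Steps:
u = 468769
M(-875, -869)/u = -492/468769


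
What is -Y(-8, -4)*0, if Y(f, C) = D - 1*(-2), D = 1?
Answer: 0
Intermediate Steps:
Y(f, C) = 3 (Y(f, C) = 1 - 1*(-2) = 1 + 2 = 3)
-Y(-8, -4)*0 = -1*3*0 = -3*0 = 0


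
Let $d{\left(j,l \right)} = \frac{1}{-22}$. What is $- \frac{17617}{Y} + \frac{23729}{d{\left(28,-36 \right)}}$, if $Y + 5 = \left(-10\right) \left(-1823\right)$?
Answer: $- \frac{9514160167}{18225} \approx -5.2204 \cdot 10^{5}$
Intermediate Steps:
$d{\left(j,l \right)} = - \frac{1}{22}$
$Y = 18225$ ($Y = -5 - -18230 = -5 + 18230 = 18225$)
$- \frac{17617}{Y} + \frac{23729}{d{\left(28,-36 \right)}} = - \frac{17617}{18225} + \frac{23729}{- \frac{1}{22}} = \left(-17617\right) \frac{1}{18225} + 23729 \left(-22\right) = - \frac{17617}{18225} - 522038 = - \frac{9514160167}{18225}$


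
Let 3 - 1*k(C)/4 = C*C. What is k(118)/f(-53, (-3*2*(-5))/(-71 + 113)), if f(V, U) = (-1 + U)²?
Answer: -682129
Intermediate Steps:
k(C) = 12 - 4*C² (k(C) = 12 - 4*C*C = 12 - 4*C²)
k(118)/f(-53, (-3*2*(-5))/(-71 + 113)) = (12 - 4*118²)/((-1 + (-3*2*(-5))/(-71 + 113))²) = (12 - 4*13924)/((-1 - 6*(-5)/42)²) = (12 - 55696)/((-1 + 30*(1/42))²) = -55684/(-1 + 5/7)² = -55684/((-2/7)²) = -55684/4/49 = -55684*49/4 = -682129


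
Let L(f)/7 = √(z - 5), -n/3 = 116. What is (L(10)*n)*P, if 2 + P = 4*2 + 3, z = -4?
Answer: -65772*I ≈ -65772.0*I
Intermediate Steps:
n = -348 (n = -3*116 = -348)
P = 9 (P = -2 + (4*2 + 3) = -2 + (8 + 3) = -2 + 11 = 9)
L(f) = 21*I (L(f) = 7*√(-4 - 5) = 7*√(-9) = 7*(3*I) = 21*I)
(L(10)*n)*P = ((21*I)*(-348))*9 = -7308*I*9 = -65772*I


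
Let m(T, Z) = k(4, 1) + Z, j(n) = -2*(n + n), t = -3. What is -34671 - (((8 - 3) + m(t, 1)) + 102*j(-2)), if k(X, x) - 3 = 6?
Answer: -35502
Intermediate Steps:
k(X, x) = 9 (k(X, x) = 3 + 6 = 9)
j(n) = -4*n
m(T, Z) = 9 + Z
-34671 - (((8 - 3) + m(t, 1)) + 102*j(-2)) = -34671 - (((8 - 3) + (9 + 1)) + 102*(-4*(-2))) = -34671 - ((5 + 10) + 102*8) = -34671 - (15 + 816) = -34671 - 1*831 = -34671 - 831 = -35502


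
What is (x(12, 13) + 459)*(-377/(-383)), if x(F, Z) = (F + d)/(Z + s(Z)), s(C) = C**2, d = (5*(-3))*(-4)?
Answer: 1212345/2681 ≈ 452.20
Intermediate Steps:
d = 60 (d = -15*(-4) = 60)
x(F, Z) = (60 + F)/(Z + Z**2) (x(F, Z) = (F + 60)/(Z + Z**2) = (60 + F)/(Z + Z**2))
(x(12, 13) + 459)*(-377/(-383)) = ((60 + 12)/(13*(1 + 13)) + 459)*(-377/(-383)) = ((1/13)*72/14 + 459)*(-377*(-1/383)) = ((1/13)*(1/14)*72 + 459)*(377/383) = (36/91 + 459)*(377/383) = (41805/91)*(377/383) = 1212345/2681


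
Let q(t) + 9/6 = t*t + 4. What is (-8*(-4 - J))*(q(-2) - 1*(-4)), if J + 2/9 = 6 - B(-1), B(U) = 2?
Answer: 1960/3 ≈ 653.33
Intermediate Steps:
q(t) = 5/2 + t**2 (q(t) = -3/2 + (t*t + 4) = -3/2 + (t**2 + 4) = -3/2 + (4 + t**2) = 5/2 + t**2)
J = 34/9 (J = -2/9 + (6 - 1*2) = -2/9 + (6 - 2) = -2/9 + 4 = 34/9 ≈ 3.7778)
(-8*(-4 - J))*(q(-2) - 1*(-4)) = (-8*(-4 - 1*34/9))*((5/2 + (-2)**2) - 1*(-4)) = (-8*(-4 - 34/9))*((5/2 + 4) + 4) = (-8*(-70/9))*(13/2 + 4) = (560/9)*(21/2) = 1960/3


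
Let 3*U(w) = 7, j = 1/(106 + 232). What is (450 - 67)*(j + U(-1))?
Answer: 907327/1014 ≈ 894.80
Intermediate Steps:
j = 1/338 ≈ 0.0029586
U(w) = 7/3 (U(w) = (⅓)*7 = 7/3)
(450 - 67)*(j + U(-1)) = (450 - 67)*(1/338 + 7/3) = 383*(2369/1014) = 907327/1014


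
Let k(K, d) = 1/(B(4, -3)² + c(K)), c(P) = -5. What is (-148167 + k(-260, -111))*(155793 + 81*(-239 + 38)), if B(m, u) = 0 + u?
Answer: -20671039626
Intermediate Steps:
B(m, u) = u
k(K, d) = ¼ (k(K, d) = 1/((-3)² - 5) = 1/(9 - 5) = 1/4 = ¼)
(-148167 + k(-260, -111))*(155793 + 81*(-239 + 38)) = (-148167 + ¼)*(155793 + 81*(-239 + 38)) = -592667*(155793 + 81*(-201))/4 = -592667*(155793 - 16281)/4 = -592667/4*139512 = -20671039626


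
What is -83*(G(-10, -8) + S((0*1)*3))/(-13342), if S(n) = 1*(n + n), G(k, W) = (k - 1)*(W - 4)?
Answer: 5478/6671 ≈ 0.82117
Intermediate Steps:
G(k, W) = (-1 + k)*(-4 + W)
S(n) = 2*n (S(n) = 1*(2*n) = 2*n)
-83*(G(-10, -8) + S((0*1)*3))/(-13342) = -83*((4 - 1*(-8) - 4*(-10) - 8*(-10)) + 2*((0*1)*3))/(-13342) = -83*((4 + 8 + 40 + 80) + 2*(0*3))*(-1/13342) = -83*(132 + 2*0)*(-1/13342) = -83*(132 + 0)*(-1/13342) = -83*132*(-1/13342) = -10956*(-1/13342) = 5478/6671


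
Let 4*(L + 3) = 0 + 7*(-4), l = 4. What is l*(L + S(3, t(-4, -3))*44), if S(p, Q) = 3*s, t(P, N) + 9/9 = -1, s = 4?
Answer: 2072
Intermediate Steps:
t(P, N) = -2 (t(P, N) = -1 - 1 = -2)
S(p, Q) = 12 (S(p, Q) = 3*4 = 12)
L = -10 (L = -3 + (0 + 7*(-4))/4 = -3 + (0 - 28)/4 = -3 + (¼)*(-28) = -3 - 7 = -10)
l*(L + S(3, t(-4, -3))*44) = 4*(-10 + 12*44) = 4*(-10 + 528) = 4*518 = 2072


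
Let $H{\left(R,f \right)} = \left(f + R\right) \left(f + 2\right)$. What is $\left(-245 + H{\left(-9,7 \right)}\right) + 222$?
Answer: $-41$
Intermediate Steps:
$H{\left(R,f \right)} = \left(2 + f\right) \left(R + f\right)$ ($H{\left(R,f \right)} = \left(R + f\right) \left(2 + f\right) = \left(2 + f\right) \left(R + f\right)$)
$\left(-245 + H{\left(-9,7 \right)}\right) + 222 = \left(-245 + \left(7^{2} + 2 \left(-9\right) + 2 \cdot 7 - 63\right)\right) + 222 = \left(-245 + \left(49 - 18 + 14 - 63\right)\right) + 222 = \left(-245 - 18\right) + 222 = -263 + 222 = -41$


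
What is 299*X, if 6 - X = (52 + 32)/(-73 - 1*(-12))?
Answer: 134550/61 ≈ 2205.7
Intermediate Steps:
X = 450/61 (X = 6 - (52 + 32)/(-73 - 1*(-12)) = 6 - 84/(-73 + 12) = 6 - 84/(-61) = 6 - 84*(-1)/61 = 6 - 1*(-84/61) = 6 + 84/61 = 450/61 ≈ 7.3771)
299*X = 299*(450/61) = 134550/61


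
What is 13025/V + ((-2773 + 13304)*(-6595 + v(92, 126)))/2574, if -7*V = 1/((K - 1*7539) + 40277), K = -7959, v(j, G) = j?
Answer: -5815314469643/2574 ≈ -2.2593e+9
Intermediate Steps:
V = -1/173453 (V = -1/(7*((-7959 - 1*7539) + 40277)) = -1/(7*((-7959 - 7539) + 40277)) = -1/(7*(-15498 + 40277)) = -1/7/24779 = -1/7*1/24779 = -1/173453 ≈ -5.7653e-6)
13025/V + ((-2773 + 13304)*(-6595 + v(92, 126)))/2574 = 13025/(-1/173453) + ((-2773 + 13304)*(-6595 + 92))/2574 = 13025*(-173453) + (10531*(-6503))*(1/2574) = -2259225325 - 68483093*1/2574 = -2259225325 - 68483093/2574 = -5815314469643/2574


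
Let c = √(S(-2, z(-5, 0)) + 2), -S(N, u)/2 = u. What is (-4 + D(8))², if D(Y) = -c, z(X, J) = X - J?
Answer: 28 + 16*√3 ≈ 55.713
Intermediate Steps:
S(N, u) = -2*u
c = 2*√3 (c = √(-2*(-5 - 1*0) + 2) = √(-2*(-5 + 0) + 2) = √(-2*(-5) + 2) = √(10 + 2) = √12 = 2*√3 ≈ 3.4641)
D(Y) = -2*√3
(-4 + D(8))² = (-4 - 2*√3)²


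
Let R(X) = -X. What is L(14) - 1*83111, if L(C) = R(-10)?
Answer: -83101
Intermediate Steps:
L(C) = 10 (L(C) = -1*(-10) = 10)
L(14) - 1*83111 = 10 - 1*83111 = 10 - 83111 = -83101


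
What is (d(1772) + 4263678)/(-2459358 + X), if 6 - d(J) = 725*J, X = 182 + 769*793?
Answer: -2978984/1849359 ≈ -1.6108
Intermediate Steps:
X = 609999 (X = 182 + 609817 = 609999)
d(J) = 6 - 725*J
(d(1772) + 4263678)/(-2459358 + X) = ((6 - 725*1772) + 4263678)/(-2459358 + 609999) = ((6 - 1284700) + 4263678)/(-1849359) = (-1284694 + 4263678)*(-1/1849359) = 2978984*(-1/1849359) = -2978984/1849359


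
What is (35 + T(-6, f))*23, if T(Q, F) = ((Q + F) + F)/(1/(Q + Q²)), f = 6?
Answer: 4945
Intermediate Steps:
T(Q, F) = (Q + Q²)*(Q + 2*F) (T(Q, F) = ((F + Q) + F)*(Q + Q²) = (Q + 2*F)*(Q + Q²) = (Q + Q²)*(Q + 2*F))
(35 + T(-6, f))*23 = (35 - 6*(-6 + (-6)² + 2*6 + 2*6*(-6)))*23 = (35 - 6*(-6 + 36 + 12 - 72))*23 = (35 - 6*(-30))*23 = (35 + 180)*23 = 215*23 = 4945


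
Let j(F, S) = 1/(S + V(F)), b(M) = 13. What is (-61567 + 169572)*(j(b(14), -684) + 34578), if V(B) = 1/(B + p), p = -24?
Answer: 5620568081839/1505 ≈ 3.7346e+9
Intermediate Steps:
V(B) = 1/(-24 + B) (V(B) = 1/(B - 24) = 1/(-24 + B))
j(F, S) = 1/(S + 1/(-24 + F))
(-61567 + 169572)*(j(b(14), -684) + 34578) = (-61567 + 169572)*((-24 + 13)/(1 - 684*(-24 + 13)) + 34578) = 108005*(-11/(1 - 684*(-11)) + 34578) = 108005*(-11/(1 + 7524) + 34578) = 108005*(-11/7525 + 34578) = 108005*(260199439/7525) = 5620568081839/1505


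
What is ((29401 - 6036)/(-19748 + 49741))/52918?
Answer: 23365/1587169574 ≈ 1.4721e-5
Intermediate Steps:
((29401 - 6036)/(-19748 + 49741))/52918 = (23365/29993)*(1/52918) = 23365/1587169574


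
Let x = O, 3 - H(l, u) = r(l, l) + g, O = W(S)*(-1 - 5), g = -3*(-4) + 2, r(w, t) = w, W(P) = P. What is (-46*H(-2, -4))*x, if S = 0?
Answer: 0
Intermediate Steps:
g = 14 (g = 12 + 2 = 14)
O = 0 (O = 0*(-1 - 5) = 0*(-6) = 0)
H(l, u) = -11 - l (H(l, u) = 3 - (l + 14) = 3 - (14 + l) = 3 + (-14 - l) = -11 - l)
x = 0
(-46*H(-2, -4))*x = -46*(-11 - 1*(-2))*0 = -46*(-11 + 2)*0 = -46*(-9)*0 = 414*0 = 0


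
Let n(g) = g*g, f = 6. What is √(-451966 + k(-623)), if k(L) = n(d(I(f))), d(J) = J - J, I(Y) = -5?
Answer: I*√451966 ≈ 672.28*I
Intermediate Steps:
d(J) = 0
n(g) = g²
k(L) = 0 (k(L) = 0² = 0)
√(-451966 + k(-623)) = √(-451966 + 0) = √(-451966) = I*√451966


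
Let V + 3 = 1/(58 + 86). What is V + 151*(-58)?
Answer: -1261583/144 ≈ -8761.0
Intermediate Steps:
V = -431/144 (V = -3 + 1/(58 + 86) = -3 + 1/144 = -431/144 ≈ -2.9931)
V + 151*(-58) = -431/144 + 151*(-58) = -431/144 - 8758 = -1261583/144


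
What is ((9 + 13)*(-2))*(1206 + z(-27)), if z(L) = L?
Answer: -51876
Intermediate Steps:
((9 + 13)*(-2))*(1206 + z(-27)) = ((9 + 13)*(-2))*(1206 - 27) = (22*(-2))*1179 = -44*1179 = -51876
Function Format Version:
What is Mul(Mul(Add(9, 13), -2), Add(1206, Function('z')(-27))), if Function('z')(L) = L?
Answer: -51876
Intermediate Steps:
Mul(Mul(Add(9, 13), -2), Add(1206, Function('z')(-27))) = Mul(Mul(Add(9, 13), -2), Add(1206, -27)) = Mul(Mul(22, -2), 1179) = Mul(-44, 1179) = -51876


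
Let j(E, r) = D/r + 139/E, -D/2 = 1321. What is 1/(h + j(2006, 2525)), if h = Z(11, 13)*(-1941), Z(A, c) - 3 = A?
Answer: -5065150/137645334977 ≈ -3.6799e-5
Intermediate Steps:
D = -2642 (D = -2*1321 = -2642)
Z(A, c) = 3 + A
h = -27174 (h = (3 + 11)*(-1941) = 14*(-1941) = -27174)
j(E, r) = -2642/r + 139/E
1/(h + j(2006, 2525)) = 1/(-27174 + (-2642/2525 + 139/2006)) = 1/(-27174 - 4948877/5065150) = 1/(-137645334977/5065150) = -5065150/137645334977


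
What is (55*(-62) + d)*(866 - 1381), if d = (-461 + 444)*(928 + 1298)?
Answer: 21244780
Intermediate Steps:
d = -37842 (d = -17*2226 = -37842)
(55*(-62) + d)*(866 - 1381) = (55*(-62) - 37842)*(866 - 1381) = (-3410 - 37842)*(-515) = -41252*(-515) = 21244780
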